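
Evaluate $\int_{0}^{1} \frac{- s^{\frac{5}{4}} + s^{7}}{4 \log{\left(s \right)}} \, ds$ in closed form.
$- \frac{\log{\left(3 \right)}}{2} + \frac{5 \log{\left(2 \right)}}{4}$

Introduce a parameter $a$ in the exponent: let $I(a) = \int_{0}^{1} \frac{s^{7} - s^{a}}{4 \log{\left(s \right)}} \, ds$.

Since $\dfrac{\partial}{\partial a}\,s^{a} = s^{a} \ln s$, the $\ln s$ in the denominator cancels and
$$\frac{dI}{da} = \int_{0}^{1} - \frac{1}{4} s^{a} \, ds = - \frac{1}{4} \left[\frac{s^{a+1}}{a+1}\right]_0^1 = - \frac{1}{4 a + 4}.$$

Integrating with respect to $a$ gives $I(a) = - \frac{\log{\left(a + 1 \right)}}{4} + \frac{3 \log{\left(2 \right)}}{4} + C$.

At $a = 7$ the integrand is identically $0$, so $I(7) = 0$. The closed form gives $0$, hence $C = 0$.

Setting $a = \frac{5}{4}$:
$$I = - \frac{\log{\left(3 \right)}}{2} + \frac{5 \log{\left(2 \right)}}{4}.$$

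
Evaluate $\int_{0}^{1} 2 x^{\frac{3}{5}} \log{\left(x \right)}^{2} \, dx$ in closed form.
$\frac{125}{128}$

Begin with the known integral
$$J(a) = \int_{0}^{1} 2 x^{a} \, dx = \frac{2}{a + 1}.$$

Differentiating under the integral sign brings down a factor of $\ln x$:
$$\frac{dJ}{da} = \int_{0}^{1} 2 x^{a} \log{\left(x \right)} \, dx = - \frac{2}{\left(a + 1\right)^{2}}.$$

Repeating twice in total — each differentiation brings down another $\ln x$ — gives
$$\frac{d^{2}J}{da^{2}} = \int_{0}^{1} 2 x^{a} \log{\left(x \right)}^{2} \, dx = \frac{4}{\left(a + 1\right)^{3}},$$
and the integrand here is exactly the target integrand, so $I = \frac{4}{\left(a + 1\right)^{3}}$.

Setting $a = \frac{3}{5}$:
$$I = \frac{125}{128}.$$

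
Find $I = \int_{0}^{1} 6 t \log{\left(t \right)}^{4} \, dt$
$\frac{9}{2}$

Start from the elementary integral
$$J(a) = \int_{0}^{1} 6 t^{a} \, dt = \frac{6}{a + 1}.$$

Differentiating under the integral sign brings down a factor of $\ln t$:
$$\frac{dJ}{da} = \int_{0}^{1} 6 t^{a} \log{\left(t \right)} \, dt = - \frac{6}{\left(a + 1\right)^{2}}.$$

Repeating $4$ times in total — each differentiation brings down another $\ln t$ — gives
$$\frac{d^{4}J}{da^{4}} = \int_{0}^{1} 6 t^{a} \log{\left(t \right)}^{4} \, dt = \frac{144}{\left(a + 1\right)^{5}},$$
and the integrand here is exactly the target integrand, so $I = \frac{144}{\left(a + 1\right)^{5}}$.

Setting $a = 1$:
$$I = \frac{9}{2}.$$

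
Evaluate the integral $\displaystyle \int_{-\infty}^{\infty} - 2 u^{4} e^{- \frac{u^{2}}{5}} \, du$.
$- \frac{75 \sqrt{5} \sqrt{\pi}}{2}$

Consider the simpler parametrised integral
$$J(a) = \int_{-\infty}^{\infty} - 2 e^{- a u^{2}} \, du = - \frac{2 \sqrt{\pi}}{\sqrt{a}}.$$

Differentiating under the integral sign brings down a factor of $(-u^2)$:
$$\frac{dJ}{da} = \int_{-\infty}^{\infty} 2 u^{2} e^{- a u^{2}} \, du = \frac{\sqrt{\pi}}{a^{\frac{3}{2}}}.$$

Repeating twice in total — each differentiation brings down another $(-u^2)$ — gives
$$\frac{d^{2}J}{da^{2}} = \int_{-\infty}^{\infty} - 2 u^{4} e^{- a u^{2}} \, du = - \frac{3 \sqrt{\pi}}{2 a^{\frac{5}{2}}},$$
and the integrand here is exactly the target integrand, so $I = - \frac{3 \sqrt{\pi}}{2 a^{\frac{5}{2}}}$.

Setting $a = \frac{1}{5}$:
$$I = - \frac{75 \sqrt{5} \sqrt{\pi}}{2}.$$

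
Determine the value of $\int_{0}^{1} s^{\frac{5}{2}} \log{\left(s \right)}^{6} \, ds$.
$\frac{92160}{823543}$

Consider the simpler parametrised integral
$$J(a) = \int_{0}^{1} s^{a} \, ds = \frac{1}{a + 1}.$$

Differentiating under the integral sign brings down a factor of $\ln s$:
$$\frac{dJ}{da} = \int_{0}^{1} s^{a} \log{\left(s \right)} \, ds = - \frac{1}{\left(a + 1\right)^{2}}.$$

Repeating $6$ times in total — each differentiation brings down another $\ln s$ — gives
$$\frac{d^{6}J}{da^{6}} = \int_{0}^{1} s^{a} \log{\left(s \right)}^{6} \, ds = \frac{720}{\left(a + 1\right)^{7}},$$
and the integrand here is exactly the target integrand, so $I = \frac{720}{\left(a + 1\right)^{7}}$.

Setting $a = \frac{5}{2}$:
$$I = \frac{92160}{823543}.$$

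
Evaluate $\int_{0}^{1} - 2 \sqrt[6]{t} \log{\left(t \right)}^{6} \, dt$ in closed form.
$- \frac{403107840}{823543}$

Begin with the known integral
$$J(a) = \int_{0}^{1} - 2 t^{a} \, dt = - \frac{2}{a + 1}.$$

Differentiating under the integral sign brings down a factor of $\ln t$:
$$\frac{dJ}{da} = \int_{0}^{1} - 2 t^{a} \log{\left(t \right)} \, dt = \frac{2}{\left(a + 1\right)^{2}}.$$

Repeating $6$ times in total — each differentiation brings down another $\ln t$ — gives
$$\frac{d^{6}J}{da^{6}} = \int_{0}^{1} - 2 t^{a} \log{\left(t \right)}^{6} \, dt = - \frac{1440}{\left(a + 1\right)^{7}},$$
and the integrand here is exactly the target integrand, so $I = - \frac{1440}{\left(a + 1\right)^{7}}$.

Setting $a = \frac{1}{6}$:
$$I = - \frac{403107840}{823543}.$$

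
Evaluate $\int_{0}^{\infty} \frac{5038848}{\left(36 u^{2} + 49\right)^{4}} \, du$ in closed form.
$\frac{131220 \pi}{823543}$

Start from the standard arctangent integral
$$J(a) = \int_{0}^{\infty} \frac{3}{a^{2} + u^{2}} \, du = \frac{3 \pi}{2 a}.$$

Differentiating under the integral sign with respect to $a$,
$$\frac{dJ}{da} = \int_{0}^{\infty} - \frac{6 a}{\left(a^{2} + u^{2}\right)^{2}} \, du = - \frac{3 \pi}{2 a^{2}},$$
so $\int_{0}^{\infty} \frac{3}{\left(a^{2} + u^{2}\right)^{2}} \, du = \frac{3 \pi}{4 a^{3}}$.

Repeating — each differentiation of $1/(u^2+a^2)^j$ produces $-2ja/(u^2+a^2)^{j+1}$ — and dividing through by $-2ja$ at each step yields, after $3$ differentiations in total,
$$\int_{0}^{\infty} \frac{3}{\left(a^{2} + u^{2}\right)^{4}} \, du = \frac{15 \pi}{32 a^{7}}.$$

Setting $a = \frac{7}{6}$:
$$I = \frac{131220 \pi}{823543}.$$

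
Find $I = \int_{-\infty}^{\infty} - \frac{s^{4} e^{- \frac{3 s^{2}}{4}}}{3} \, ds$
$- \frac{8 \sqrt{3} \sqrt{\pi}}{27}$

Begin with the known integral
$$J(a) = \int_{-\infty}^{\infty} - \frac{e^{- a s^{2}}}{3} \, ds = - \frac{\sqrt{\pi}}{3 \sqrt{a}}.$$

Differentiating under the integral sign brings down a factor of $(-s^2)$:
$$\frac{dJ}{da} = \int_{-\infty}^{\infty} \frac{s^{2} e^{- a s^{2}}}{3} \, ds = \frac{\sqrt{\pi}}{6 a^{\frac{3}{2}}}.$$

Repeating twice in total — each differentiation brings down another $(-s^2)$ — gives
$$\frac{d^{2}J}{da^{2}} = \int_{-\infty}^{\infty} - \frac{s^{4} e^{- a s^{2}}}{3} \, ds = - \frac{\sqrt{\pi}}{4 a^{\frac{5}{2}}},$$
and the integrand here is exactly the target integrand, so $I = - \frac{\sqrt{\pi}}{4 a^{\frac{5}{2}}}$.

Setting $a = \frac{3}{4}$:
$$I = - \frac{8 \sqrt{3} \sqrt{\pi}}{27}.$$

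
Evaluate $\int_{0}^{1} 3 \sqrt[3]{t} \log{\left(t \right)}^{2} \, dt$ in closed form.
$\frac{81}{32}$

Begin with the known integral
$$J(a) = \int_{0}^{1} 3 t^{a} \, dt = \frac{3}{a + 1}.$$

Differentiating under the integral sign brings down a factor of $\ln t$:
$$\frac{dJ}{da} = \int_{0}^{1} 3 t^{a} \log{\left(t \right)} \, dt = - \frac{3}{\left(a + 1\right)^{2}}.$$

Repeating twice in total — each differentiation brings down another $\ln t$ — gives
$$\frac{d^{2}J}{da^{2}} = \int_{0}^{1} 3 t^{a} \log{\left(t \right)}^{2} \, dt = \frac{6}{\left(a + 1\right)^{3}},$$
and the integrand here is exactly the target integrand, so $I = \frac{6}{\left(a + 1\right)^{3}}$.

Setting $a = \frac{1}{3}$:
$$I = \frac{81}{32}.$$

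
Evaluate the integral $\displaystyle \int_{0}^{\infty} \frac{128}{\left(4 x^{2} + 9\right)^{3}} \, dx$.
$\frac{4 \pi}{81}$

Start from the standard arctangent integral
$$J(a) = \int_{0}^{\infty} \frac{2}{a^{2} + x^{2}} \, dx = \frac{\pi}{a}.$$

Differentiating under the integral sign with respect to $a$,
$$\frac{dJ}{da} = \int_{0}^{\infty} - \frac{4 a}{\left(a^{2} + x^{2}\right)^{2}} \, dx = - \frac{\pi}{a^{2}},$$
so $\int_{0}^{\infty} \frac{2}{\left(a^{2} + x^{2}\right)^{2}} \, dx = \frac{\pi}{2 a^{3}}$.

Repeating — each differentiation of $1/(x^2+a^2)^j$ produces $-2ja/(x^2+a^2)^{j+1}$ — and dividing through by $-2ja$ at each step yields, after $2$ differentiations in total,
$$\int_{0}^{\infty} \frac{2}{\left(a^{2} + x^{2}\right)^{3}} \, dx = \frac{3 \pi}{8 a^{5}}.$$

Setting $a = \frac{3}{2}$:
$$I = \frac{4 \pi}{81}.$$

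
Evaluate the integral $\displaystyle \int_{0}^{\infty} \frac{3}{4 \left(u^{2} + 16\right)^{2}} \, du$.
$\frac{3 \pi}{1024}$

Start from the standard arctangent integral
$$J(a) = \int_{0}^{\infty} \frac{3}{4 \left(a^{2} + u^{2}\right)} \, du = \frac{3 \pi}{8 a}.$$

Differentiating under the integral sign with respect to $a$,
$$\frac{dJ}{da} = \int_{0}^{\infty} - \frac{3 a}{2 \left(a^{2} + u^{2}\right)^{2}} \, du = - \frac{3 \pi}{8 a^{2}},$$
so $\int_{0}^{\infty} \frac{3}{4 \left(a^{2} + u^{2}\right)^{2}} \, du = \frac{3 \pi}{16 a^{3}}$.

Setting $a = 4$:
$$I = \frac{3 \pi}{1024}.$$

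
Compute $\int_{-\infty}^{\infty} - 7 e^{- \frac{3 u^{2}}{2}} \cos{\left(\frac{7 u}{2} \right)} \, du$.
$- \frac{7 \sqrt{6} \sqrt{\pi}}{3 e^{\frac{49}{24}}}$

Treat the cosine frequency as a parameter and define $I(b) = \int_{-\infty}^{\infty} - 7 e^{- \frac{3 u^{2}}{2}} \cos{\left(b u \right)} \, du$.

Differentiating under the integral sign,
$$I'(b) = \int_{-\infty}^{\infty} 7 u e^{- \frac{3 u^{2}}{2}} \sin{\left(b u \right)} \, du.$$

Integrate $\int_{-\infty}^{\infty} u \sin(b u)\, e^{- \frac{3 u^{2}}{2}}\, du$ by parts with $w = \sin(b u)$ and $dv = u\, e^{- \frac{3 u^{2}}{2}}\, du$, giving $v = - \frac{e^{- \frac{3 u^{2}}{2}}}{3}$. The boundary term vanishes and
$$\int_{-\infty}^{\infty} u \sin(b u)\, e^{- \frac{3 u^{2}}{2}}\, du = \frac{b}{3} \int_{-\infty}^{\infty} \cos(b u)\, e^{- \frac{3 u^{2}}{2}}\, du,$$
so $I'(b) = - \frac{b}{3}\, I(b)$.

This is a separable first-order ODE; solving with the initial condition $I(0) = \int_{-\infty}^{\infty} - 7 e^{- \frac{3 u^{2}}{2}}\,du = - \frac{7 \sqrt{6} \sqrt{\pi}}{3}$ gives
$$I(b) = - \frac{7 \sqrt{6} \sqrt{\pi} e^{- \frac{b^{2}}{6}}}{3}.$$

Setting $b = \frac{7}{2}$:
$$I = - \frac{7 \sqrt{6} \sqrt{\pi}}{3 e^{\frac{49}{24}}}.$$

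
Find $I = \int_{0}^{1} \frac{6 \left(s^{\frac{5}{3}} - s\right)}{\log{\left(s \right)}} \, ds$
$- \log{\left(\frac{729}{4096} \right)}$

Consider the one-parameter family: let $I(a) = \int_{0}^{1} \frac{6 \left(s^{\frac{5}{3}} - s^{a}\right)}{\log{\left(s \right)}} \, ds$.

Since $\dfrac{\partial}{\partial a}\,s^{a} = s^{a} \ln s$, the $\ln s$ in the denominator cancels and
$$\frac{dI}{da} = \int_{0}^{1} -6 s^{a} \, ds = -6 \left[\frac{s^{a+1}}{a+1}\right]_0^1 = - \frac{6}{a + 1}.$$

Integrating with respect to $a$ gives $I(a) = - \log{\left(\frac{729 \left(a + 1\right)^{6}}{262144} \right)} + C$.

At $a = \frac{5}{3}$ the integrand is identically $0$, so $I(\frac{5}{3}) = 0$. The closed form gives $0$, hence $C = 0$.

Setting $a = 1$:
$$I = - \log{\left(\frac{729}{4096} \right)}.$$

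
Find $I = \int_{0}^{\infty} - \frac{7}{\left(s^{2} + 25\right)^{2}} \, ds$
$- \frac{7 \pi}{500}$

Recall the elementary integral
$$J(a) = \int_{0}^{\infty} - \frac{7}{a^{2} + s^{2}} \, ds = - \frac{7 \pi}{2 a}.$$

Differentiating under the integral sign with respect to $a$,
$$\frac{dJ}{da} = \int_{0}^{\infty} \frac{14 a}{\left(a^{2} + s^{2}\right)^{2}} \, ds = \frac{7 \pi}{2 a^{2}},$$
so $\int_{0}^{\infty} - \frac{7}{\left(a^{2} + s^{2}\right)^{2}} \, ds = - \frac{7 \pi}{4 a^{3}}$.

Setting $a = 5$:
$$I = - \frac{7 \pi}{500}.$$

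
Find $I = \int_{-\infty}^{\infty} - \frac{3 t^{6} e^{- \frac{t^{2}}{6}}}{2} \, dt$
$- \frac{1215 \sqrt{6} \sqrt{\pi}}{2}$

Start from the elementary integral
$$J(a) = \int_{-\infty}^{\infty} - \frac{3 e^{- a t^{2}}}{2} \, dt = - \frac{3 \sqrt{\pi}}{2 \sqrt{a}}.$$

Differentiating under the integral sign brings down a factor of $(-t^2)$:
$$\frac{dJ}{da} = \int_{-\infty}^{\infty} \frac{3 t^{2} e^{- a t^{2}}}{2} \, dt = \frac{3 \sqrt{\pi}}{4 a^{\frac{3}{2}}}.$$

Repeating $3$ times in total — each differentiation brings down another $(-t^2)$ — gives
$$\frac{d^{3}J}{da^{3}} = \int_{-\infty}^{\infty} \frac{3 t^{6} e^{- a t^{2}}}{2} \, dt = \frac{45 \sqrt{\pi}}{16 a^{\frac{7}{2}}},$$
and the integrand here is $(-1)^{3}$ times the target integrand, so $I = (-1)^{3}\,\frac{d^{3}J}{da^{3}} = - \frac{45 \sqrt{\pi}}{16 a^{\frac{7}{2}}}$.

Setting $a = \frac{1}{6}$:
$$I = - \frac{1215 \sqrt{6} \sqrt{\pi}}{2}.$$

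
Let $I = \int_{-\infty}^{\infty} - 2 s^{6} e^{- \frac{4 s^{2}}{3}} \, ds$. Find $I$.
$- \frac{405 \sqrt{3} \sqrt{\pi}}{512}$

Start from the elementary integral
$$J(a) = \int_{-\infty}^{\infty} - 2 e^{- a s^{2}} \, ds = - \frac{2 \sqrt{\pi}}{\sqrt{a}}.$$

Differentiating under the integral sign brings down a factor of $(-s^2)$:
$$\frac{dJ}{da} = \int_{-\infty}^{\infty} 2 s^{2} e^{- a s^{2}} \, ds = \frac{\sqrt{\pi}}{a^{\frac{3}{2}}}.$$

Repeating $3$ times in total — each differentiation brings down another $(-s^2)$ — gives
$$\frac{d^{3}J}{da^{3}} = \int_{-\infty}^{\infty} 2 s^{6} e^{- a s^{2}} \, ds = \frac{15 \sqrt{\pi}}{4 a^{\frac{7}{2}}},$$
and the integrand here is $(-1)^{3}$ times the target integrand, so $I = (-1)^{3}\,\frac{d^{3}J}{da^{3}} = - \frac{15 \sqrt{\pi}}{4 a^{\frac{7}{2}}}$.

Setting $a = \frac{4}{3}$:
$$I = - \frac{405 \sqrt{3} \sqrt{\pi}}{512}.$$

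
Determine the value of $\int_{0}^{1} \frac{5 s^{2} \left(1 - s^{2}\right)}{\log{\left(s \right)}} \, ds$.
$\log{\left(\frac{243}{3125} \right)}$

Replace the exponent $2$ by a parameter $a$: let $I(a) = \int_{0}^{1} \frac{5 \left(- s^{4} + s^{a}\right)}{\log{\left(s \right)}} \, ds$.

Since $\dfrac{\partial}{\partial a}\,s^{a} = s^{a} \ln s$, the $\ln s$ in the denominator cancels and
$$\frac{dI}{da} = \int_{0}^{1} 5 s^{a} \, ds = 5 \left[\frac{s^{a+1}}{a+1}\right]_0^1 = \frac{5}{a + 1}.$$

Integrating with respect to $a$ gives $I(a) = \log{\left(\frac{\left(a + 1\right)^{5}}{3125} \right)} + C$.

At $a = 4$ the integrand is identically $0$, so $I(4) = 0$. The closed form gives $0$, hence $C = 0$.

Setting $a = 2$:
$$I = \log{\left(\frac{243}{3125} \right)}.$$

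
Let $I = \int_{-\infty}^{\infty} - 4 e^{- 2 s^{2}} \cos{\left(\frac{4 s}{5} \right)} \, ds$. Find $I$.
$- \frac{2 \sqrt{2} \sqrt{\pi}}{e^{\frac{2}{25}}}$

Let $b$ denote the cosine frequency and define $I(b) = \int_{-\infty}^{\infty} - 4 e^{- 2 s^{2}} \cos{\left(b s \right)} \, ds$.

Differentiating under the integral sign,
$$I'(b) = \int_{-\infty}^{\infty} 4 s e^{- 2 s^{2}} \sin{\left(b s \right)} \, ds.$$

Integrate $\int_{-\infty}^{\infty} s \sin(b s)\, e^{- 2 s^{2}}\, ds$ by parts with $u = \sin(b s)$ and $dv = s\, e^{- 2 s^{2}}\, ds$, giving $v = - \frac{e^{- 2 s^{2}}}{4}$. The boundary term vanishes and
$$\int_{-\infty}^{\infty} s \sin(b s)\, e^{- 2 s^{2}}\, ds = \frac{b}{4} \int_{-\infty}^{\infty} \cos(b s)\, e^{- 2 s^{2}}\, ds,$$
so $I'(b) = - \frac{b}{4}\, I(b)$.

This is a separable first-order ODE; solving with the initial condition $I(0) = \int_{-\infty}^{\infty} - 4 e^{- 2 s^{2}}\,ds = - 2 \sqrt{2} \sqrt{\pi}$ gives
$$I(b) = - 2 \sqrt{2} \sqrt{\pi} e^{- \frac{b^{2}}{8}}.$$

Setting $b = \frac{4}{5}$:
$$I = - \frac{2 \sqrt{2} \sqrt{\pi}}{e^{\frac{2}{25}}}.$$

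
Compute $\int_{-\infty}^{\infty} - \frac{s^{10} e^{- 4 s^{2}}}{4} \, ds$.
$- \frac{945 \sqrt{\pi}}{262144}$

Consider the simpler parametrised integral
$$J(a) = \int_{-\infty}^{\infty} - \frac{e^{- a s^{2}}}{4} \, ds = - \frac{\sqrt{\pi}}{4 \sqrt{a}}.$$

Differentiating under the integral sign brings down a factor of $(-s^2)$:
$$\frac{dJ}{da} = \int_{-\infty}^{\infty} \frac{s^{2} e^{- a s^{2}}}{4} \, ds = \frac{\sqrt{\pi}}{8 a^{\frac{3}{2}}}.$$

Repeating $5$ times in total — each differentiation brings down another $(-s^2)$ — gives
$$\frac{d^{5}J}{da^{5}} = \int_{-\infty}^{\infty} \frac{s^{10} e^{- a s^{2}}}{4} \, ds = \frac{945 \sqrt{\pi}}{128 a^{\frac{11}{2}}},$$
and the integrand here is $(-1)^{5}$ times the target integrand, so $I = (-1)^{5}\,\frac{d^{5}J}{da^{5}} = - \frac{945 \sqrt{\pi}}{128 a^{\frac{11}{2}}}$.

Setting $a = 4$:
$$I = - \frac{945 \sqrt{\pi}}{262144}.$$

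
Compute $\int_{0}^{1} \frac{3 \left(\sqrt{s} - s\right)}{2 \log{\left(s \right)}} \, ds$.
$- 3 \log{\left(2 \right)} + \frac{3 \log{\left(3 \right)}}{2}$

Consider the one-parameter family: let $I(a) = \int_{0}^{1} \frac{3 \left(\sqrt{s} - s^{a}\right)}{2 \log{\left(s \right)}} \, ds$.

Since $\dfrac{\partial}{\partial a}\,s^{a} = s^{a} \ln s$, the $\ln s$ in the denominator cancels and
$$\frac{dI}{da} = \int_{0}^{1} - \frac{3}{2} s^{a} \, ds = - \frac{3}{2} \left[\frac{s^{a+1}}{a+1}\right]_0^1 = - \frac{3}{2 a + 2}.$$

Integrating with respect to $a$ gives $I(a) = - \log{\left(\frac{2 \sqrt{6} \left(a + 1\right)^{\frac{3}{2}}}{9} \right)} + C$.

At $a = \frac{1}{2}$ the integrand is identically $0$, so $I(\frac{1}{2}) = 0$. The closed form gives $0$, hence $C = 0$.

Setting $a = 1$:
$$I = - 3 \log{\left(2 \right)} + \frac{3 \log{\left(3 \right)}}{2}.$$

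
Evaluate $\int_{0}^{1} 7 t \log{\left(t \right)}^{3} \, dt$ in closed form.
$- \frac{21}{8}$

Start from the elementary integral
$$J(a) = \int_{0}^{1} 7 t^{a} \, dt = \frac{7}{a + 1}.$$

Differentiating under the integral sign brings down a factor of $\ln t$:
$$\frac{dJ}{da} = \int_{0}^{1} 7 t^{a} \log{\left(t \right)} \, dt = - \frac{7}{\left(a + 1\right)^{2}}.$$

Repeating $3$ times in total — each differentiation brings down another $\ln t$ — gives
$$\frac{d^{3}J}{da^{3}} = \int_{0}^{1} 7 t^{a} \log{\left(t \right)}^{3} \, dt = - \frac{42}{\left(a + 1\right)^{4}},$$
and the integrand here is exactly the target integrand, so $I = - \frac{42}{\left(a + 1\right)^{4}}$.

Setting $a = 1$:
$$I = - \frac{21}{8}.$$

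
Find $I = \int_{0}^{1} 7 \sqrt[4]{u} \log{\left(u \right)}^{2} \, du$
$\frac{896}{125}$

Consider the simpler parametrised integral
$$J(a) = \int_{0}^{1} 7 u^{a} \, du = \frac{7}{a + 1}.$$

Differentiating under the integral sign brings down a factor of $\ln u$:
$$\frac{dJ}{da} = \int_{0}^{1} 7 u^{a} \log{\left(u \right)} \, du = - \frac{7}{\left(a + 1\right)^{2}}.$$

Repeating twice in total — each differentiation brings down another $\ln u$ — gives
$$\frac{d^{2}J}{da^{2}} = \int_{0}^{1} 7 u^{a} \log{\left(u \right)}^{2} \, du = \frac{14}{\left(a + 1\right)^{3}},$$
and the integrand here is exactly the target integrand, so $I = \frac{14}{\left(a + 1\right)^{3}}$.

Setting $a = \frac{1}{4}$:
$$I = \frac{896}{125}.$$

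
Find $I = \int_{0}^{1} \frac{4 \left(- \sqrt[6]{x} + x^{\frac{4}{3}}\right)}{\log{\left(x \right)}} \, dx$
$\log{\left(16 \right)}$

Replace the exponent $\frac{1}{6}$ by a parameter $a$: let $I(a) = \int_{0}^{1} \frac{4 \left(x^{\frac{4}{3}} - x^{a}\right)}{\log{\left(x \right)}} \, dx$.

Since $\dfrac{\partial}{\partial a}\,x^{a} = x^{a} \ln x$, the $\ln x$ in the denominator cancels and
$$\frac{dI}{da} = \int_{0}^{1} -4 x^{a} \, dx = -4 \left[\frac{x^{a+1}}{a+1}\right]_0^1 = - \frac{4}{a + 1}.$$

Integrating with respect to $a$ gives $I(a) = - \log{\left(\frac{81 \left(a + 1\right)^{4}}{2401} \right)} + C$.

At $a = \frac{4}{3}$ the integrand is identically $0$, so $I(\frac{4}{3}) = 0$. The closed form gives $0$, hence $C = 0$.

Setting $a = \frac{1}{6}$:
$$I = \log{\left(16 \right)}.$$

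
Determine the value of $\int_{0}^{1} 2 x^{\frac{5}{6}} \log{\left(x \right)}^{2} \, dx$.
$\frac{864}{1331}$

Start from the elementary integral
$$J(a) = \int_{0}^{1} 2 x^{a} \, dx = \frac{2}{a + 1}.$$

Differentiating under the integral sign brings down a factor of $\ln x$:
$$\frac{dJ}{da} = \int_{0}^{1} 2 x^{a} \log{\left(x \right)} \, dx = - \frac{2}{\left(a + 1\right)^{2}}.$$

Repeating twice in total — each differentiation brings down another $\ln x$ — gives
$$\frac{d^{2}J}{da^{2}} = \int_{0}^{1} 2 x^{a} \log{\left(x \right)}^{2} \, dx = \frac{4}{\left(a + 1\right)^{3}},$$
and the integrand here is exactly the target integrand, so $I = \frac{4}{\left(a + 1\right)^{3}}$.

Setting $a = \frac{5}{6}$:
$$I = \frac{864}{1331}.$$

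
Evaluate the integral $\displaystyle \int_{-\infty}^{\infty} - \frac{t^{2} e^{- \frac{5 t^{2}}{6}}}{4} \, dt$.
$- \frac{3 \sqrt{30} \sqrt{\pi}}{100}$

Begin with the known integral
$$J(a) = \int_{-\infty}^{\infty} - \frac{e^{- a t^{2}}}{4} \, dt = - \frac{\sqrt{\pi}}{4 \sqrt{a}}.$$

Differentiating under the integral sign brings down a factor of $(-t^2)$:
$$\frac{dJ}{da} = \int_{-\infty}^{\infty} \frac{t^{2} e^{- a t^{2}}}{4} \, dt = \frac{\sqrt{\pi}}{8 a^{\frac{3}{2}}}.$$

The integral on the left is $-I$, so $I = - \frac{\sqrt{\pi}}{8 a^{\frac{3}{2}}}$.

Setting $a = \frac{5}{6}$:
$$I = - \frac{3 \sqrt{30} \sqrt{\pi}}{100}.$$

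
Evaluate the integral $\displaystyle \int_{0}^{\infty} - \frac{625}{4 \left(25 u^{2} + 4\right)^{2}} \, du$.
$- \frac{125 \pi}{128}$

Begin with the known result
$$J(a) = \int_{0}^{\infty} - \frac{1}{4 \left(a^{2} + u^{2}\right)} \, du = - \frac{\pi}{8 a}.$$

Differentiating under the integral sign with respect to $a$,
$$\frac{dJ}{da} = \int_{0}^{\infty} \frac{a}{2 \left(a^{2} + u^{2}\right)^{2}} \, du = \frac{\pi}{8 a^{2}},$$
so $\int_{0}^{\infty} - \frac{1}{4 \left(a^{2} + u^{2}\right)^{2}} \, du = - \frac{\pi}{16 a^{3}}$.

Setting $a = \frac{2}{5}$:
$$I = - \frac{125 \pi}{128}.$$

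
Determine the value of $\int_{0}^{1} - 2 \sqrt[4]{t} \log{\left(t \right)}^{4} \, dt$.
$- \frac{49152}{3125}$

Consider the simpler parametrised integral
$$J(a) = \int_{0}^{1} - 2 t^{a} \, dt = - \frac{2}{a + 1}.$$

Differentiating under the integral sign brings down a factor of $\ln t$:
$$\frac{dJ}{da} = \int_{0}^{1} - 2 t^{a} \log{\left(t \right)} \, dt = \frac{2}{\left(a + 1\right)^{2}}.$$

Repeating $4$ times in total — each differentiation brings down another $\ln t$ — gives
$$\frac{d^{4}J}{da^{4}} = \int_{0}^{1} - 2 t^{a} \log{\left(t \right)}^{4} \, dt = - \frac{48}{\left(a + 1\right)^{5}},$$
and the integrand here is exactly the target integrand, so $I = - \frac{48}{\left(a + 1\right)^{5}}$.

Setting $a = \frac{1}{4}$:
$$I = - \frac{49152}{3125}.$$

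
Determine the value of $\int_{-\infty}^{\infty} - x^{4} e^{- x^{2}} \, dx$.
$- \frac{3 \sqrt{\pi}}{4}$

Start from the elementary integral
$$J(a) = \int_{-\infty}^{\infty} - e^{- a x^{2}} \, dx = - \frac{\sqrt{\pi}}{\sqrt{a}}.$$

Differentiating under the integral sign brings down a factor of $(-x^2)$:
$$\frac{dJ}{da} = \int_{-\infty}^{\infty} x^{2} e^{- a x^{2}} \, dx = \frac{\sqrt{\pi}}{2 a^{\frac{3}{2}}}.$$

Repeating twice in total — each differentiation brings down another $(-x^2)$ — gives
$$\frac{d^{2}J}{da^{2}} = \int_{-\infty}^{\infty} - x^{4} e^{- a x^{2}} \, dx = - \frac{3 \sqrt{\pi}}{4 a^{\frac{5}{2}}},$$
and the integrand here is exactly the target integrand, so $I = - \frac{3 \sqrt{\pi}}{4 a^{\frac{5}{2}}}$.

Setting $a = 1$:
$$I = - \frac{3 \sqrt{\pi}}{4}.$$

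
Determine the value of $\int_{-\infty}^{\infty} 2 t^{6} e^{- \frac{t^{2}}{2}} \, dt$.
$30 \sqrt{2} \sqrt{\pi}$

Start from the elementary integral
$$J(a) = \int_{-\infty}^{\infty} 2 e^{- a t^{2}} \, dt = \frac{2 \sqrt{\pi}}{\sqrt{a}}.$$

Differentiating under the integral sign brings down a factor of $(-t^2)$:
$$\frac{dJ}{da} = \int_{-\infty}^{\infty} - 2 t^{2} e^{- a t^{2}} \, dt = - \frac{\sqrt{\pi}}{a^{\frac{3}{2}}}.$$

Repeating $3$ times in total — each differentiation brings down another $(-t^2)$ — gives
$$\frac{d^{3}J}{da^{3}} = \int_{-\infty}^{\infty} - 2 t^{6} e^{- a t^{2}} \, dt = - \frac{15 \sqrt{\pi}}{4 a^{\frac{7}{2}}},$$
and the integrand here is $(-1)^{3}$ times the target integrand, so $I = (-1)^{3}\,\frac{d^{3}J}{da^{3}} = \frac{15 \sqrt{\pi}}{4 a^{\frac{7}{2}}}$.

Setting $a = \frac{1}{2}$:
$$I = 30 \sqrt{2} \sqrt{\pi}.$$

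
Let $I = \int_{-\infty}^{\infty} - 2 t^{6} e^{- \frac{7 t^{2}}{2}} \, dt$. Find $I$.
$- \frac{30 \sqrt{14} \sqrt{\pi}}{2401}$

Consider the simpler parametrised integral
$$J(a) = \int_{-\infty}^{\infty} - 2 e^{- a t^{2}} \, dt = - \frac{2 \sqrt{\pi}}{\sqrt{a}}.$$

Differentiating under the integral sign brings down a factor of $(-t^2)$:
$$\frac{dJ}{da} = \int_{-\infty}^{\infty} 2 t^{2} e^{- a t^{2}} \, dt = \frac{\sqrt{\pi}}{a^{\frac{3}{2}}}.$$

Repeating $3$ times in total — each differentiation brings down another $(-t^2)$ — gives
$$\frac{d^{3}J}{da^{3}} = \int_{-\infty}^{\infty} 2 t^{6} e^{- a t^{2}} \, dt = \frac{15 \sqrt{\pi}}{4 a^{\frac{7}{2}}},$$
and the integrand here is $(-1)^{3}$ times the target integrand, so $I = (-1)^{3}\,\frac{d^{3}J}{da^{3}} = - \frac{15 \sqrt{\pi}}{4 a^{\frac{7}{2}}}$.

Setting $a = \frac{7}{2}$:
$$I = - \frac{30 \sqrt{14} \sqrt{\pi}}{2401}.$$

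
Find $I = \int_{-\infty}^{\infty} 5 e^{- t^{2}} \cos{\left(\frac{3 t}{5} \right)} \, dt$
$\frac{5 \sqrt{\pi}}{e^{\frac{9}{100}}}$

Let $b$ denote the cosine frequency and define $I(b) = \int_{-\infty}^{\infty} 5 e^{- t^{2}} \cos{\left(b t \right)} \, dt$.

Differentiating under the integral sign,
$$I'(b) = \int_{-\infty}^{\infty} - 5 t e^{- t^{2}} \sin{\left(b t \right)} \, dt.$$

Integrate $\int_{-\infty}^{\infty} t \sin(b t)\, e^{- t^{2}}\, dt$ by parts with $u = \sin(b t)$ and $dv = t\, e^{- t^{2}}\, dt$, giving $v = - \frac{e^{- t^{2}}}{2}$. The boundary term vanishes and
$$\int_{-\infty}^{\infty} t \sin(b t)\, e^{- t^{2}}\, dt = \frac{b}{2} \int_{-\infty}^{\infty} \cos(b t)\, e^{- t^{2}}\, dt,$$
so $I'(b) = - \frac{b}{2}\, I(b)$.

This is a separable first-order ODE; solving with the initial condition $I(0) = \int_{-\infty}^{\infty} 5 e^{- t^{2}}\,dt = 5 \sqrt{\pi}$ gives
$$I(b) = 5 \sqrt{\pi} e^{- \frac{b^{2}}{4}}.$$

Setting $b = \frac{3}{5}$:
$$I = \frac{5 \sqrt{\pi}}{e^{\frac{9}{100}}}.$$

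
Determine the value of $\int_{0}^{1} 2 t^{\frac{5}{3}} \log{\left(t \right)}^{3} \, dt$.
$- \frac{243}{1024}$

Start from the elementary integral
$$J(a) = \int_{0}^{1} 2 t^{a} \, dt = \frac{2}{a + 1}.$$

Differentiating under the integral sign brings down a factor of $\ln t$:
$$\frac{dJ}{da} = \int_{0}^{1} 2 t^{a} \log{\left(t \right)} \, dt = - \frac{2}{\left(a + 1\right)^{2}}.$$

Repeating $3$ times in total — each differentiation brings down another $\ln t$ — gives
$$\frac{d^{3}J}{da^{3}} = \int_{0}^{1} 2 t^{a} \log{\left(t \right)}^{3} \, dt = - \frac{12}{\left(a + 1\right)^{4}},$$
and the integrand here is exactly the target integrand, so $I = - \frac{12}{\left(a + 1\right)^{4}}$.

Setting $a = \frac{5}{3}$:
$$I = - \frac{243}{1024}.$$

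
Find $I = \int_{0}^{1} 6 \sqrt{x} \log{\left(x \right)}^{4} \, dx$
$\frac{512}{27}$

Begin with the known integral
$$J(a) = \int_{0}^{1} 6 x^{a} \, dx = \frac{6}{a + 1}.$$

Differentiating under the integral sign brings down a factor of $\ln x$:
$$\frac{dJ}{da} = \int_{0}^{1} 6 x^{a} \log{\left(x \right)} \, dx = - \frac{6}{\left(a + 1\right)^{2}}.$$

Repeating $4$ times in total — each differentiation brings down another $\ln x$ — gives
$$\frac{d^{4}J}{da^{4}} = \int_{0}^{1} 6 x^{a} \log{\left(x \right)}^{4} \, dx = \frac{144}{\left(a + 1\right)^{5}},$$
and the integrand here is exactly the target integrand, so $I = \frac{144}{\left(a + 1\right)^{5}}$.

Setting $a = \frac{1}{2}$:
$$I = \frac{512}{27}.$$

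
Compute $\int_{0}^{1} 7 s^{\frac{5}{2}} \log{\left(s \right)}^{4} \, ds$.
$\frac{768}{2401}$

Consider the simpler parametrised integral
$$J(a) = \int_{0}^{1} 7 s^{a} \, ds = \frac{7}{a + 1}.$$

Differentiating under the integral sign brings down a factor of $\ln s$:
$$\frac{dJ}{da} = \int_{0}^{1} 7 s^{a} \log{\left(s \right)} \, ds = - \frac{7}{\left(a + 1\right)^{2}}.$$

Repeating $4$ times in total — each differentiation brings down another $\ln s$ — gives
$$\frac{d^{4}J}{da^{4}} = \int_{0}^{1} 7 s^{a} \log{\left(s \right)}^{4} \, ds = \frac{168}{\left(a + 1\right)^{5}},$$
and the integrand here is exactly the target integrand, so $I = \frac{168}{\left(a + 1\right)^{5}}$.

Setting $a = \frac{5}{2}$:
$$I = \frac{768}{2401}.$$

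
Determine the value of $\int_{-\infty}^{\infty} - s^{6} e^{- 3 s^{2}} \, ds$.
$- \frac{5 \sqrt{3} \sqrt{\pi}}{216}$

Start from the elementary integral
$$J(a) = \int_{-\infty}^{\infty} - e^{- a s^{2}} \, ds = - \frac{\sqrt{\pi}}{\sqrt{a}}.$$

Differentiating under the integral sign brings down a factor of $(-s^2)$:
$$\frac{dJ}{da} = \int_{-\infty}^{\infty} s^{2} e^{- a s^{2}} \, ds = \frac{\sqrt{\pi}}{2 a^{\frac{3}{2}}}.$$

Repeating $3$ times in total — each differentiation brings down another $(-s^2)$ — gives
$$\frac{d^{3}J}{da^{3}} = \int_{-\infty}^{\infty} s^{6} e^{- a s^{2}} \, ds = \frac{15 \sqrt{\pi}}{8 a^{\frac{7}{2}}},$$
and the integrand here is $(-1)^{3}$ times the target integrand, so $I = (-1)^{3}\,\frac{d^{3}J}{da^{3}} = - \frac{15 \sqrt{\pi}}{8 a^{\frac{7}{2}}}$.

Setting $a = 3$:
$$I = - \frac{5 \sqrt{3} \sqrt{\pi}}{216}.$$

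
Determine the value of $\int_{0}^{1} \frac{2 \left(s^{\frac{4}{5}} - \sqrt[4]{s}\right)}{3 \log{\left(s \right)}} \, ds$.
$- \log{\left(\frac{5 \sqrt[3]{180}}{36} \right)}$

Introduce a parameter $a$ in the exponent: let $I(a) = \int_{0}^{1} \frac{2 \left(s^{\frac{4}{5}} - s^{a}\right)}{3 \log{\left(s \right)}} \, ds$.

Since $\dfrac{\partial}{\partial a}\,s^{a} = s^{a} \ln s$, the $\ln s$ in the denominator cancels and
$$\frac{dI}{da} = \int_{0}^{1} - \frac{2}{3} s^{a} \, ds = - \frac{2}{3} \left[\frac{s^{a+1}}{a+1}\right]_0^1 = - \frac{2}{3 a + 3}.$$

Integrating with respect to $a$ gives $I(a) = - \log{\left(\frac{15^{\frac{2}{3}} \left(a + 1\right)^{\frac{2}{3}}}{9} \right)} + C$.

At $a = \frac{4}{5}$ the integrand is identically $0$, so $I(\frac{4}{5}) = 0$. The closed form gives $0$, hence $C = 0$.

Setting $a = \frac{1}{4}$:
$$I = - \log{\left(\frac{5 \sqrt[3]{180}}{36} \right)}.$$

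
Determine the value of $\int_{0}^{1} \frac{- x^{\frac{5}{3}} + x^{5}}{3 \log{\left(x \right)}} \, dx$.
$\log{\left(\frac{\sqrt[3]{18}}{2} \right)}$

Introduce a parameter $a$ in the exponent: let $I(a) = \int_{0}^{1} \frac{- x^{\frac{5}{3}} + x^{a}}{3 \log{\left(x \right)}} \, dx$.

Since $\dfrac{\partial}{\partial a}\,x^{a} = x^{a} \ln x$, the $\ln x$ in the denominator cancels and
$$\frac{dI}{da} = \int_{0}^{1} \frac{1}{3} x^{a} \, dx = \frac{1}{3} \left[\frac{x^{a+1}}{a+1}\right]_0^1 = \frac{1}{3 \left(a + 1\right)}.$$

Integrating with respect to $a$ gives $I(a) = \frac{\log{\left(a + 1 \right)}}{3} - \log{\left(2 \right)} + \frac{\log{\left(3 \right)}}{3} + C$.

At $a = \frac{5}{3}$ the integrand is identically $0$, so $I(\frac{5}{3}) = 0$. The closed form gives $0$, hence $C = 0$.

Setting $a = 5$:
$$I = \log{\left(\frac{\sqrt[3]{18}}{2} \right)}.$$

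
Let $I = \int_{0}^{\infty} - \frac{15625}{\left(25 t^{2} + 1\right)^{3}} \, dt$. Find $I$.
$- \frac{9375 \pi}{16}$

Recall the elementary integral
$$J(a) = \int_{0}^{\infty} - \frac{1}{a^{2} + t^{2}} \, dt = - \frac{\pi}{2 a}.$$

Differentiating under the integral sign with respect to $a$,
$$\frac{dJ}{da} = \int_{0}^{\infty} \frac{2 a}{\left(a^{2} + t^{2}\right)^{2}} \, dt = \frac{\pi}{2 a^{2}},$$
so $\int_{0}^{\infty} - \frac{1}{\left(a^{2} + t^{2}\right)^{2}} \, dt = - \frac{\pi}{4 a^{3}}$.

Repeating — each differentiation of $1/(t^2+a^2)^j$ produces $-2ja/(t^2+a^2)^{j+1}$ — and dividing through by $-2ja$ at each step yields, after $2$ differentiations in total,
$$\int_{0}^{\infty} - \frac{1}{\left(a^{2} + t^{2}\right)^{3}} \, dt = - \frac{3 \pi}{16 a^{5}}.$$

Setting $a = \frac{1}{5}$:
$$I = - \frac{9375 \pi}{16}.$$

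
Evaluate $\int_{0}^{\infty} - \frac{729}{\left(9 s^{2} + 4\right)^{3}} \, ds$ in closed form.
$- \frac{729 \pi}{512}$

Recall the elementary integral
$$J(a) = \int_{0}^{\infty} - \frac{1}{a^{2} + s^{2}} \, ds = - \frac{\pi}{2 a}.$$

Differentiating under the integral sign with respect to $a$,
$$\frac{dJ}{da} = \int_{0}^{\infty} \frac{2 a}{\left(a^{2} + s^{2}\right)^{2}} \, ds = \frac{\pi}{2 a^{2}},$$
so $\int_{0}^{\infty} - \frac{1}{\left(a^{2} + s^{2}\right)^{2}} \, ds = - \frac{\pi}{4 a^{3}}$.

Repeating — each differentiation of $1/(s^2+a^2)^j$ produces $-2ja/(s^2+a^2)^{j+1}$ — and dividing through by $-2ja$ at each step yields, after $2$ differentiations in total,
$$\int_{0}^{\infty} - \frac{1}{\left(a^{2} + s^{2}\right)^{3}} \, ds = - \frac{3 \pi}{16 a^{5}}.$$

Setting $a = \frac{2}{3}$:
$$I = - \frac{729 \pi}{512}.$$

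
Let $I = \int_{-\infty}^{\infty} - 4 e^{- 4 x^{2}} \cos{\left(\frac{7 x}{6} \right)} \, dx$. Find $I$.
$- \frac{2 \sqrt{\pi}}{e^{\frac{49}{576}}}$

Define $I(b) = \int_{-\infty}^{\infty} - 4 e^{- 4 x^{2}} \cos{\left(b x \right)} \, dx$.

Differentiating under the integral sign,
$$I'(b) = \int_{-\infty}^{\infty} 4 x e^{- 4 x^{2}} \sin{\left(b x \right)} \, dx.$$

Integrate $\int_{-\infty}^{\infty} x \sin(b x)\, e^{- 4 x^{2}}\, dx$ by parts with $u = \sin(b x)$ and $dv = x\, e^{- 4 x^{2}}\, dx$, giving $v = - \frac{e^{- 4 x^{2}}}{8}$. The boundary term vanishes and
$$\int_{-\infty}^{\infty} x \sin(b x)\, e^{- 4 x^{2}}\, dx = \frac{b}{8} \int_{-\infty}^{\infty} \cos(b x)\, e^{- 4 x^{2}}\, dx,$$
so $I'(b) = - \frac{b}{8}\, I(b)$.

This is a separable first-order ODE; solving with the initial condition $I(0) = \int_{-\infty}^{\infty} - 4 e^{- 4 x^{2}}\,dx = - 2 \sqrt{\pi}$ gives
$$I(b) = - 2 \sqrt{\pi} e^{- \frac{b^{2}}{16}}.$$

Setting $b = \frac{7}{6}$:
$$I = - \frac{2 \sqrt{\pi}}{e^{\frac{49}{576}}}.$$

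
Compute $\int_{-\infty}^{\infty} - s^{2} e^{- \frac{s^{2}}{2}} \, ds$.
$- \sqrt{2} \sqrt{\pi}$

Consider the simpler parametrised integral
$$J(a) = \int_{-\infty}^{\infty} - e^{- a s^{2}} \, ds = - \frac{\sqrt{\pi}}{\sqrt{a}}.$$

Differentiating under the integral sign brings down a factor of $(-s^2)$:
$$\frac{dJ}{da} = \int_{-\infty}^{\infty} s^{2} e^{- a s^{2}} \, ds = \frac{\sqrt{\pi}}{2 a^{\frac{3}{2}}}.$$

The integral on the left is $-I$, so $I = - \frac{\sqrt{\pi}}{2 a^{\frac{3}{2}}}$.

Setting $a = \frac{1}{2}$:
$$I = - \sqrt{2} \sqrt{\pi}.$$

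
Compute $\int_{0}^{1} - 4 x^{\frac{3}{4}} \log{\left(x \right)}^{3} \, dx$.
$\frac{6144}{2401}$

Start from the elementary integral
$$J(a) = \int_{0}^{1} - 4 x^{a} \, dx = - \frac{4}{a + 1}.$$

Differentiating under the integral sign brings down a factor of $\ln x$:
$$\frac{dJ}{da} = \int_{0}^{1} - 4 x^{a} \log{\left(x \right)} \, dx = \frac{4}{\left(a + 1\right)^{2}}.$$

Repeating $3$ times in total — each differentiation brings down another $\ln x$ — gives
$$\frac{d^{3}J}{da^{3}} = \int_{0}^{1} - 4 x^{a} \log{\left(x \right)}^{3} \, dx = \frac{24}{\left(a + 1\right)^{4}},$$
and the integrand here is exactly the target integrand, so $I = \frac{24}{\left(a + 1\right)^{4}}$.

Setting $a = \frac{3}{4}$:
$$I = \frac{6144}{2401}.$$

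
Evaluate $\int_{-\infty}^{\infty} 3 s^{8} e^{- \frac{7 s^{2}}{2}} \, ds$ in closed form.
$\frac{45 \sqrt{14} \sqrt{\pi}}{2401}$

Start from the elementary integral
$$J(a) = \int_{-\infty}^{\infty} 3 e^{- a s^{2}} \, ds = \frac{3 \sqrt{\pi}}{\sqrt{a}}.$$

Differentiating under the integral sign brings down a factor of $(-s^2)$:
$$\frac{dJ}{da} = \int_{-\infty}^{\infty} - 3 s^{2} e^{- a s^{2}} \, ds = - \frac{3 \sqrt{\pi}}{2 a^{\frac{3}{2}}}.$$

Repeating $4$ times in total — each differentiation brings down another $(-s^2)$ — gives
$$\frac{d^{4}J}{da^{4}} = \int_{-\infty}^{\infty} 3 s^{8} e^{- a s^{2}} \, ds = \frac{315 \sqrt{\pi}}{16 a^{\frac{9}{2}}},$$
and the integrand here is exactly the target integrand, so $I = \frac{315 \sqrt{\pi}}{16 a^{\frac{9}{2}}}$.

Setting $a = \frac{7}{2}$:
$$I = \frac{45 \sqrt{14} \sqrt{\pi}}{2401}.$$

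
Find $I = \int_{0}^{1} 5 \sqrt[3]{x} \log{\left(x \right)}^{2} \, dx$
$\frac{135}{32}$

Start from the elementary integral
$$J(a) = \int_{0}^{1} 5 x^{a} \, dx = \frac{5}{a + 1}.$$

Differentiating under the integral sign brings down a factor of $\ln x$:
$$\frac{dJ}{da} = \int_{0}^{1} 5 x^{a} \log{\left(x \right)} \, dx = - \frac{5}{\left(a + 1\right)^{2}}.$$

Repeating twice in total — each differentiation brings down another $\ln x$ — gives
$$\frac{d^{2}J}{da^{2}} = \int_{0}^{1} 5 x^{a} \log{\left(x \right)}^{2} \, dx = \frac{10}{\left(a + 1\right)^{3}},$$
and the integrand here is exactly the target integrand, so $I = \frac{10}{\left(a + 1\right)^{3}}$.

Setting $a = \frac{1}{3}$:
$$I = \frac{135}{32}.$$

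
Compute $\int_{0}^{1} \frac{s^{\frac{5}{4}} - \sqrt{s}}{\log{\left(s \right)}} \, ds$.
$\log{\left(\frac{3}{2} \right)}$

Introduce a parameter $a$ in the exponent: let $I(a) = \int_{0}^{1} \frac{- \sqrt{s} + s^{a}}{\log{\left(s \right)}} \, ds$.

Since $\dfrac{\partial}{\partial a}\,s^{a} = s^{a} \ln s$, the $\ln s$ in the denominator cancels and
$$\frac{dI}{da} = \int_{0}^{1} s^{a} \, ds = \left[\frac{s^{a+1}}{a+1}\right]_0^1 = \frac{1}{a + 1}.$$

Integrating with respect to $a$ gives $I(a) = \log{\left(\frac{2 a}{3} + \frac{2}{3} \right)} + C$.

At $a = \frac{1}{2}$ the integrand is identically $0$, so $I(\frac{1}{2}) = 0$. The closed form gives $0$, hence $C = 0$.

Setting $a = \frac{5}{4}$:
$$I = \log{\left(\frac{3}{2} \right)}.$$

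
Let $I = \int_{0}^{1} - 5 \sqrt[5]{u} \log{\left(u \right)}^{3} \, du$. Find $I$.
$\frac{3125}{216}$

Consider the simpler parametrised integral
$$J(a) = \int_{0}^{1} - 5 u^{a} \, du = - \frac{5}{a + 1}.$$

Differentiating under the integral sign brings down a factor of $\ln u$:
$$\frac{dJ}{da} = \int_{0}^{1} - 5 u^{a} \log{\left(u \right)} \, du = \frac{5}{\left(a + 1\right)^{2}}.$$

Repeating $3$ times in total — each differentiation brings down another $\ln u$ — gives
$$\frac{d^{3}J}{da^{3}} = \int_{0}^{1} - 5 u^{a} \log{\left(u \right)}^{3} \, du = \frac{30}{\left(a + 1\right)^{4}},$$
and the integrand here is exactly the target integrand, so $I = \frac{30}{\left(a + 1\right)^{4}}$.

Setting $a = \frac{1}{5}$:
$$I = \frac{3125}{216}.$$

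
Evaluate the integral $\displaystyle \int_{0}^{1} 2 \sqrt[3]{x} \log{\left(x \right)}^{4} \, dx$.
$\frac{729}{64}$

Consider the simpler parametrised integral
$$J(a) = \int_{0}^{1} 2 x^{a} \, dx = \frac{2}{a + 1}.$$

Differentiating under the integral sign brings down a factor of $\ln x$:
$$\frac{dJ}{da} = \int_{0}^{1} 2 x^{a} \log{\left(x \right)} \, dx = - \frac{2}{\left(a + 1\right)^{2}}.$$

Repeating $4$ times in total — each differentiation brings down another $\ln x$ — gives
$$\frac{d^{4}J}{da^{4}} = \int_{0}^{1} 2 x^{a} \log{\left(x \right)}^{4} \, dx = \frac{48}{\left(a + 1\right)^{5}},$$
and the integrand here is exactly the target integrand, so $I = \frac{48}{\left(a + 1\right)^{5}}$.

Setting $a = \frac{1}{3}$:
$$I = \frac{729}{64}.$$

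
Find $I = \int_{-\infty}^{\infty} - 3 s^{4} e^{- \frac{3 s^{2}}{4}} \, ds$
$- \frac{8 \sqrt{3} \sqrt{\pi}}{3}$

Begin with the known integral
$$J(a) = \int_{-\infty}^{\infty} - 3 e^{- a s^{2}} \, ds = - \frac{3 \sqrt{\pi}}{\sqrt{a}}.$$

Differentiating under the integral sign brings down a factor of $(-s^2)$:
$$\frac{dJ}{da} = \int_{-\infty}^{\infty} 3 s^{2} e^{- a s^{2}} \, ds = \frac{3 \sqrt{\pi}}{2 a^{\frac{3}{2}}}.$$

Repeating twice in total — each differentiation brings down another $(-s^2)$ — gives
$$\frac{d^{2}J}{da^{2}} = \int_{-\infty}^{\infty} - 3 s^{4} e^{- a s^{2}} \, ds = - \frac{9 \sqrt{\pi}}{4 a^{\frac{5}{2}}},$$
and the integrand here is exactly the target integrand, so $I = - \frac{9 \sqrt{\pi}}{4 a^{\frac{5}{2}}}$.

Setting $a = \frac{3}{4}$:
$$I = - \frac{8 \sqrt{3} \sqrt{\pi}}{3}.$$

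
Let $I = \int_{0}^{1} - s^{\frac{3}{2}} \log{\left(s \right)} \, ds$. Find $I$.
$\frac{4}{25}$

Consider the simpler parametrised integral
$$J(a) = \int_{0}^{1} - s^{a} \, ds = - \frac{1}{a + 1}.$$

Differentiating under the integral sign brings down a factor of $\ln s$:
$$\frac{dJ}{da} = \int_{0}^{1} - s^{a} \log{\left(s \right)} \, ds = \frac{1}{\left(a + 1\right)^{2}}.$$

The integral on the left is $I$, so $I = \frac{1}{\left(a + 1\right)^{2}}$.

Setting $a = \frac{3}{2}$:
$$I = \frac{4}{25}.$$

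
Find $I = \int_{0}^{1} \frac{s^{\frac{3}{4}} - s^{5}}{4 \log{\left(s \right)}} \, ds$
$\log{\left(\frac{\sqrt[4]{378}}{6} \right)}$

Replace the exponent $\frac{3}{4}$ by a parameter $a$: let $I(a) = \int_{0}^{1} \frac{- s^{5} + s^{a}}{4 \log{\left(s \right)}} \, ds$.

Since $\dfrac{\partial}{\partial a}\,s^{a} = s^{a} \ln s$, the $\ln s$ in the denominator cancels and
$$\frac{dI}{da} = \int_{0}^{1} \frac{1}{4} s^{a} \, ds = \frac{1}{4} \left[\frac{s^{a+1}}{a+1}\right]_0^1 = \frac{1}{4 \left(a + 1\right)}.$$

Integrating with respect to $a$ gives $I(a) = \frac{\log{\left(a + 1 \right)}}{4} - \frac{\log{\left(6 \right)}}{4} + C$.

At $a = 5$ the integrand is identically $0$, so $I(5) = 0$. The closed form gives $0$, hence $C = 0$.

Setting $a = \frac{3}{4}$:
$$I = \log{\left(\frac{\sqrt[4]{378}}{6} \right)}.$$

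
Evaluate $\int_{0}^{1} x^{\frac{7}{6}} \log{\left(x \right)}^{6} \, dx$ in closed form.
$\frac{201553920}{62748517}$

Begin with the known integral
$$J(a) = \int_{0}^{1} x^{a} \, dx = \frac{1}{a + 1}.$$

Differentiating under the integral sign brings down a factor of $\ln x$:
$$\frac{dJ}{da} = \int_{0}^{1} x^{a} \log{\left(x \right)} \, dx = - \frac{1}{\left(a + 1\right)^{2}}.$$

Repeating $6$ times in total — each differentiation brings down another $\ln x$ — gives
$$\frac{d^{6}J}{da^{6}} = \int_{0}^{1} x^{a} \log{\left(x \right)}^{6} \, dx = \frac{720}{\left(a + 1\right)^{7}},$$
and the integrand here is exactly the target integrand, so $I = \frac{720}{\left(a + 1\right)^{7}}$.

Setting $a = \frac{7}{6}$:
$$I = \frac{201553920}{62748517}.$$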